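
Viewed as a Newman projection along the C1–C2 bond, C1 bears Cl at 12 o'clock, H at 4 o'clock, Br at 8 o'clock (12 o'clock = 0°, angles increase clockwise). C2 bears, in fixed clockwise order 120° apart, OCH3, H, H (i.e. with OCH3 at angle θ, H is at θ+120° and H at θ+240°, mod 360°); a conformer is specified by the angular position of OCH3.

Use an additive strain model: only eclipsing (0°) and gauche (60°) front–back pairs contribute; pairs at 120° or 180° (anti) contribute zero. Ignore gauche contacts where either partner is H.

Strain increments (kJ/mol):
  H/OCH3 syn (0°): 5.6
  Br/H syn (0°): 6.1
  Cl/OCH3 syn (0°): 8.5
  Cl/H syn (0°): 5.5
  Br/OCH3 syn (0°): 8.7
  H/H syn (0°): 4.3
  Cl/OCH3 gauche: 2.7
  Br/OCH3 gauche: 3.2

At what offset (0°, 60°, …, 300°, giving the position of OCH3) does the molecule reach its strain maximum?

OCH3 at 0° is eclipsed. Cl at 0° is eclipsed with OCH3 at 0° (8.5); H at 120° is eclipsed with H at 120° (4.3); Br at 240° is eclipsed with H at 240° (6.1). Total 18.9 kJ/mol.
OCH3 at 60° is staggered. Cl at 0° is gauche with OCH3 at 60° (2.7). Total 2.7 kJ/mol.
OCH3 at 120° is eclipsed. Cl at 0° is eclipsed with H at 0° (5.5); H at 120° is eclipsed with OCH3 at 120° (5.6); Br at 240° is eclipsed with H at 240° (6.1). Total 17.2 kJ/mol.
OCH3 at 180° is staggered. Br at 240° is gauche with OCH3 at 180° (3.2). Total 3.2 kJ/mol.
OCH3 at 240° is eclipsed. Cl at 0° is eclipsed with H at 0° (5.5); H at 120° is eclipsed with H at 120° (4.3); Br at 240° is eclipsed with OCH3 at 240° (8.7). Total 18.5 kJ/mol.
OCH3 at 300° is staggered. Cl at 0° is gauche with OCH3 at 300° (2.7); Br at 240° is gauche with OCH3 at 300° (3.2). Total 5.9 kJ/mol.
The maximum (18.9 kJ/mol) occurs with OCH3 at 0°.

0°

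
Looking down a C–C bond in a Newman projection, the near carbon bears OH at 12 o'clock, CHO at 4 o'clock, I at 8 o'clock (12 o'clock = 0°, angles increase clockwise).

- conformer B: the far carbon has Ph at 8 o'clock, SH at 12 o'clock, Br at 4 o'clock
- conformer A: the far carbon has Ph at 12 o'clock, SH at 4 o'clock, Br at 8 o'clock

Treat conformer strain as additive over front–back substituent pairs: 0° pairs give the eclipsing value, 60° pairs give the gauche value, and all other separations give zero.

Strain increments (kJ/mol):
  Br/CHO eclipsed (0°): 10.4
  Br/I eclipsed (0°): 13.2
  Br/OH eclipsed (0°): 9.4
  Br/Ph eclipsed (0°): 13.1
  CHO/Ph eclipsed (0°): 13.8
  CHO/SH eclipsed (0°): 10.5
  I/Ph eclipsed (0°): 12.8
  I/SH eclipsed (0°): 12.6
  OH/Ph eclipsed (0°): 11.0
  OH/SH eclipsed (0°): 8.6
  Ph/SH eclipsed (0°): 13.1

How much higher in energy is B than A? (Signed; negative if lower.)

B (eclipsed): OH–SH eclipsed, CHO–Br eclipsed, I–Ph eclipsed; 8.6 + 10.4 + 12.8 = 31.8 kJ/mol.
A (eclipsed): OH–Ph eclipsed, CHO–SH eclipsed, I–Br eclipsed; 11.0 + 10.5 + 13.2 = 34.7 kJ/mol.
E(B) − E(A) = 31.8 − 34.7 = -2.9 kJ/mol.

-2.9 kJ/mol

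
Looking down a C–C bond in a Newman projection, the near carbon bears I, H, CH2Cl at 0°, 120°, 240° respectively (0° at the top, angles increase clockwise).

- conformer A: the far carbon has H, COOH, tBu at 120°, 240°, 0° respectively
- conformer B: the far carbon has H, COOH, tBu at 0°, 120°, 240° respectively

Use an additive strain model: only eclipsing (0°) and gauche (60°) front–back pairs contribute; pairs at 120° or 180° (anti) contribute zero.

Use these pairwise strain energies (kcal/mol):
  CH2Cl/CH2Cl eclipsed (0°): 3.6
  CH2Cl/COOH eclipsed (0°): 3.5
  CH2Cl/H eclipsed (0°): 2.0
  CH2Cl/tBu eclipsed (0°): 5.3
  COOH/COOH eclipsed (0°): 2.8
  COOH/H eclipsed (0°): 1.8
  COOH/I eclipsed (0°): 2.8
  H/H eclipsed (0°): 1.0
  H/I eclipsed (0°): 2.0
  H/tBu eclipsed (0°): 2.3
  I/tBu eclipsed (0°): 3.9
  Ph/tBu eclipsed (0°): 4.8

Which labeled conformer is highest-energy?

A (eclipsed): I–tBu eclipsed, H–H eclipsed, CH2Cl–COOH eclipsed; 3.9 + 1.0 + 3.5 = 8.4 kcal/mol.
B (eclipsed): I–H eclipsed, H–COOH eclipsed, CH2Cl–tBu eclipsed; 2.0 + 1.8 + 5.3 = 9.1 kcal/mol.
B has the highest total (9.1 kcal/mol).

B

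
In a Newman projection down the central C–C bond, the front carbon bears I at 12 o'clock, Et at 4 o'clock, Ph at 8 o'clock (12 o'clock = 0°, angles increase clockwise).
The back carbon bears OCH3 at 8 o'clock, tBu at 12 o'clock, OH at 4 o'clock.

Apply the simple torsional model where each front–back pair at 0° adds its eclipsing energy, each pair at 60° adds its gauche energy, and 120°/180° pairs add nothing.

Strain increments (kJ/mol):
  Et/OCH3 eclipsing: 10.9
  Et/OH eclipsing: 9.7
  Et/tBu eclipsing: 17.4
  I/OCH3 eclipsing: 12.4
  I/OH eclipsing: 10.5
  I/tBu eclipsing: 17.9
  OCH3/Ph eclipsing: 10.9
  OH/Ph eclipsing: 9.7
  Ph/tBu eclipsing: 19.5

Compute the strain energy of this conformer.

38.5 kJ/mol

This conformer (eclipsed): I–tBu eclipsed, Et–OH eclipsed, Ph–OCH3 eclipsed; 17.9 + 9.7 + 10.9 = 38.5 kJ/mol.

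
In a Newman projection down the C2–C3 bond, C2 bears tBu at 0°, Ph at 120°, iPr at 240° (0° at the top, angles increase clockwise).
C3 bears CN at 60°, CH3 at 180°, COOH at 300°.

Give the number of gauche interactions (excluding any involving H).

Non-H gauche pairs: tBu(0°)/CN(60°); tBu(0°)/COOH(300°); Ph(120°)/CN(60°); Ph(120°)/CH3(180°); iPr(240°)/CH3(180°); iPr(240°)/COOH(300°) — 6 interactions.

6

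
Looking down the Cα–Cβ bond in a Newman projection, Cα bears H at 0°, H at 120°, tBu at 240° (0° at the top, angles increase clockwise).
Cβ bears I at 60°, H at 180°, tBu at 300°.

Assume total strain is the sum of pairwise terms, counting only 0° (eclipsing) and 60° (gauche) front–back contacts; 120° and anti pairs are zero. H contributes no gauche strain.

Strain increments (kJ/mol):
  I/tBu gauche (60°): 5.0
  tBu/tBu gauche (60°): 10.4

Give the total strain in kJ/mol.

10.4 kJ/mol

This conformer (staggered): tBu(240°)/tBu(300°) gauche 10.4 → 10.4 kJ/mol.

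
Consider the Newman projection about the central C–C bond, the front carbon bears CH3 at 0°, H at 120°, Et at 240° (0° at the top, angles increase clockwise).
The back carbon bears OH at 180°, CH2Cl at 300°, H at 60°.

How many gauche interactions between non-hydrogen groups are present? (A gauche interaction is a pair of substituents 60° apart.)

3

Non-H gauche pairs: CH3(0°)/CH2Cl(300°); Et(240°)/OH(180°); Et(240°)/CH2Cl(300°) — 3 interactions.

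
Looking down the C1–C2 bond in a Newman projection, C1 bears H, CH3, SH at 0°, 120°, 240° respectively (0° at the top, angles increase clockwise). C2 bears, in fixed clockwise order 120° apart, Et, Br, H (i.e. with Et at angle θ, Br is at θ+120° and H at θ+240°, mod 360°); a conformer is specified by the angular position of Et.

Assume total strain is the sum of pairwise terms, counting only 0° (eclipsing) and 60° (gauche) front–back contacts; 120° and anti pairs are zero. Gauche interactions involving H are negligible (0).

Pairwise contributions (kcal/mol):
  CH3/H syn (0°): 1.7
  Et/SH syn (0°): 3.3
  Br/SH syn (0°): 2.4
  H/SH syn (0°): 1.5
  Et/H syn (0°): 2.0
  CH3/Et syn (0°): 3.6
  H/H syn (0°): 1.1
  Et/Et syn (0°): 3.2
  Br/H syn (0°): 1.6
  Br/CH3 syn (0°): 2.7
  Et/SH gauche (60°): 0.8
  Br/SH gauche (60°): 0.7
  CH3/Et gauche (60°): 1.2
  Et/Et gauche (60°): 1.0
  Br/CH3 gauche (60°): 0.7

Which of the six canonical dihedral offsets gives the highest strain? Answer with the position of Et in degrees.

120°

Et at 0° (eclipsed): H(0°)/Et(0°) eclipsed 2.0; CH3(120°)/Br(120°) eclipsed 2.7; SH(240°)/H(240°) eclipsed 1.5 → 6.2 kcal/mol.
Et at 60° (staggered): CH3(120°)/Et(60°) gauche 1.2; CH3(120°)/Br(180°) gauche 0.7; SH(240°)/Br(180°) gauche 0.7 → 2.6 kcal/mol.
Et at 120° (eclipsed): H(0°)/H(0°) eclipsed 1.1; CH3(120°)/Et(120°) eclipsed 3.6; SH(240°)/Br(240°) eclipsed 2.4 → 7.1 kcal/mol.
Et at 180° (staggered): CH3(120°)/Et(180°) gauche 1.2; SH(240°)/Et(180°) gauche 0.8; SH(240°)/Br(300°) gauche 0.7 → 2.7 kcal/mol.
Et at 240° (eclipsed): H(0°)/Br(0°) eclipsed 1.6; CH3(120°)/H(120°) eclipsed 1.7; SH(240°)/Et(240°) eclipsed 3.3 → 6.6 kcal/mol.
Et at 300° (staggered): CH3(120°)/Br(60°) gauche 0.7; SH(240°)/Et(300°) gauche 0.8 → 1.5 kcal/mol.
The maximum (7.1 kcal/mol) occurs with Et at 120°.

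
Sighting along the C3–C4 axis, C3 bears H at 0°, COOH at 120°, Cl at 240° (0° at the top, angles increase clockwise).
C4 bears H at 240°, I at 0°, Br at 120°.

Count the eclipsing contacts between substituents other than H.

1

Non-H eclipsing pairs: COOH(120°)/Br(120°) — 1 interaction.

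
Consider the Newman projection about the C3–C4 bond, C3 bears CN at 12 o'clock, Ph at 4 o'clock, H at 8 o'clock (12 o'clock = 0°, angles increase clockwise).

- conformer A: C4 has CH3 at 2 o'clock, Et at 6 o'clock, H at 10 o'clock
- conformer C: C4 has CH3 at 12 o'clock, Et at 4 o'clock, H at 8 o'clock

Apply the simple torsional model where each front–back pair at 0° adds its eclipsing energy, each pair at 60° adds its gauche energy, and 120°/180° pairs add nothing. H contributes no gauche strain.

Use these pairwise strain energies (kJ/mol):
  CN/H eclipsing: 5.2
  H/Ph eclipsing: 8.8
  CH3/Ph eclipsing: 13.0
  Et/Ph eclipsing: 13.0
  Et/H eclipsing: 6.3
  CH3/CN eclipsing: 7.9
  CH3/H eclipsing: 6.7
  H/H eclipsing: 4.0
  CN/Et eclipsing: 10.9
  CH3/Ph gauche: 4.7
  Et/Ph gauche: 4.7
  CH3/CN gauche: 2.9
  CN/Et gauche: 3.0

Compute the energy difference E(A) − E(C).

A (staggered): CN(0°)/CH3(60°) gauche 2.9; Ph(120°)/CH3(60°) gauche 4.7; Ph(120°)/Et(180°) gauche 4.7 → 12.3 kJ/mol.
C (eclipsed): CN(0°)/CH3(0°) eclipsed 7.9; Ph(120°)/Et(120°) eclipsed 13.0; H(240°)/H(240°) eclipsed 4.0 → 24.9 kJ/mol.
E(A) − E(C) = 12.3 − 24.9 = -12.6 kJ/mol.

-12.6 kJ/mol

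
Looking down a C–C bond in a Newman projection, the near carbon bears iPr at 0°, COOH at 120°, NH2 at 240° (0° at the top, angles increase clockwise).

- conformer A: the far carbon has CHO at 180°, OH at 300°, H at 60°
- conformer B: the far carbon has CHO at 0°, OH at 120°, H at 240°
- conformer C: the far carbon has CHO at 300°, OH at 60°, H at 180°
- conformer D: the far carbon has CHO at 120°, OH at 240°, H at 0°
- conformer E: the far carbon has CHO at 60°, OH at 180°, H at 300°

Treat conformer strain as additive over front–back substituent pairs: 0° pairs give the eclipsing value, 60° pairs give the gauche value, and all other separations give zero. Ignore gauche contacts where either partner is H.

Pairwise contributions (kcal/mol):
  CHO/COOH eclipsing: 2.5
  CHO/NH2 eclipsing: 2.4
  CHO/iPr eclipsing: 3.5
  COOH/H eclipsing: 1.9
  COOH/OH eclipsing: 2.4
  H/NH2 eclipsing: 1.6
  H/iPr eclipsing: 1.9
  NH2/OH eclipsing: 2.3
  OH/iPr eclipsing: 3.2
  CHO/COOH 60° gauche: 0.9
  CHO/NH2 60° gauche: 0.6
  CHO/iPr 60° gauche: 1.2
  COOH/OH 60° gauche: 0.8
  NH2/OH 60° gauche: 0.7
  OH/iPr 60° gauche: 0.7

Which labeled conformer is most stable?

A

A (staggered): iPr–OH gauche, COOH–CHO gauche, NH2–CHO gauche, NH2–OH gauche; 0.7 + 0.9 + 0.6 + 0.7 = 2.9 kcal/mol.
B (eclipsed): iPr–CHO eclipsed, COOH–OH eclipsed, NH2–H eclipsed; 3.5 + 2.4 + 1.6 = 7.5 kcal/mol.
C (staggered): iPr–CHO gauche, iPr–OH gauche, COOH–OH gauche, NH2–CHO gauche; 1.2 + 0.7 + 0.8 + 0.6 = 3.3 kcal/mol.
D (eclipsed): iPr–H eclipsed, COOH–CHO eclipsed, NH2–OH eclipsed; 1.9 + 2.5 + 2.3 = 6.7 kcal/mol.
E (staggered): iPr–CHO gauche, COOH–CHO gauche, COOH–OH gauche, NH2–OH gauche; 1.2 + 0.9 + 0.8 + 0.7 = 3.6 kcal/mol.
A has the lowest total (2.9 kcal/mol).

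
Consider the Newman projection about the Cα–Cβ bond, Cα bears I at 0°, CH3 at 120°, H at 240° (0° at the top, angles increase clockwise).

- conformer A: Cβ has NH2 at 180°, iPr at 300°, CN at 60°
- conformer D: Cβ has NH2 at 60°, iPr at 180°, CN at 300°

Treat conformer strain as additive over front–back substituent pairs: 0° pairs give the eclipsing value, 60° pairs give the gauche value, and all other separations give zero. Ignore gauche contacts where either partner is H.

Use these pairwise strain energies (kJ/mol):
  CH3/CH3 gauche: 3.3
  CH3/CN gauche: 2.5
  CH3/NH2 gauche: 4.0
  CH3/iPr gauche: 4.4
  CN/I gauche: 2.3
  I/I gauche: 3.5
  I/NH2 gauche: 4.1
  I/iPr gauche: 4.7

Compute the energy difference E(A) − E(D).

-1.3 kJ/mol

A (staggered): I(0°)/iPr(300°) gauche 4.7; I(0°)/CN(60°) gauche 2.3; CH3(120°)/NH2(180°) gauche 4.0; CH3(120°)/CN(60°) gauche 2.5 → 13.5 kJ/mol.
D (staggered): I(0°)/NH2(60°) gauche 4.1; I(0°)/CN(300°) gauche 2.3; CH3(120°)/NH2(60°) gauche 4.0; CH3(120°)/iPr(180°) gauche 4.4 → 14.8 kJ/mol.
E(A) − E(D) = 13.5 − 14.8 = -1.3 kJ/mol.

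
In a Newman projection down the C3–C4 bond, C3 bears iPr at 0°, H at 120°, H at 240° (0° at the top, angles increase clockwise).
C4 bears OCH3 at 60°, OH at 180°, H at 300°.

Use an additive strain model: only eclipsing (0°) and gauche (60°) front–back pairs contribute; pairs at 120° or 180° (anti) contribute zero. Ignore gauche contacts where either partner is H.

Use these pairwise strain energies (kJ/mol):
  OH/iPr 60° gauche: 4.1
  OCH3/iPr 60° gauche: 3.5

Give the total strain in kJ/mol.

This conformer (staggered): iPr–OCH3 gauche; 3.5 = 3.5 kJ/mol.

3.5 kJ/mol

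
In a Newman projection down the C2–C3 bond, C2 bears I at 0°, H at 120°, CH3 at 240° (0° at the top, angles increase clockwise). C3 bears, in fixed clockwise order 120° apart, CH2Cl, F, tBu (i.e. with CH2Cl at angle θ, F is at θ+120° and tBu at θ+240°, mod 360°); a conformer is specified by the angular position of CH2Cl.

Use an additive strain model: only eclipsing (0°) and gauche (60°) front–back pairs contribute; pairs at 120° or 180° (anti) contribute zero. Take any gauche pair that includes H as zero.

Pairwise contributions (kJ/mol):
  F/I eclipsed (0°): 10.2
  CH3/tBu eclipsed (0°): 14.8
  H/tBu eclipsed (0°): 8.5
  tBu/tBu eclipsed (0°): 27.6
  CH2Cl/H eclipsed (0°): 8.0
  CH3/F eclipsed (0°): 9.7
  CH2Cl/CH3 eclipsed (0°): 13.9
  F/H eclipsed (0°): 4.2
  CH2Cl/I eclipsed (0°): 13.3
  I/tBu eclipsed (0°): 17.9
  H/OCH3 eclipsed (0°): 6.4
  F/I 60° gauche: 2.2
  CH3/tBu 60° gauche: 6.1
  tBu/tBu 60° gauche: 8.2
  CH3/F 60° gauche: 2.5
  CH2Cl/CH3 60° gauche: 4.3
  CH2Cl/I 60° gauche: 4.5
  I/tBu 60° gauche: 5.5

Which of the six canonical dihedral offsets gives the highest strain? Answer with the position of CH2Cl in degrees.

120°

CH2Cl at 0° (eclipsed): I–CH2Cl eclipsed, H–F eclipsed, CH3–tBu eclipsed; 13.3 + 4.2 + 14.8 = 32.3 kJ/mol.
CH2Cl at 60° (staggered): I–CH2Cl gauche, I–tBu gauche, CH3–F gauche, CH3–tBu gauche; 4.5 + 5.5 + 2.5 + 6.1 = 18.6 kJ/mol.
CH2Cl at 120° (eclipsed): I–tBu eclipsed, H–CH2Cl eclipsed, CH3–F eclipsed; 17.9 + 8.0 + 9.7 = 35.6 kJ/mol.
CH2Cl at 180° (staggered): I–F gauche, I–tBu gauche, CH3–CH2Cl gauche, CH3–F gauche; 2.2 + 5.5 + 4.3 + 2.5 = 14.5 kJ/mol.
CH2Cl at 240° (eclipsed): I–F eclipsed, H–tBu eclipsed, CH3–CH2Cl eclipsed; 10.2 + 8.5 + 13.9 = 32.6 kJ/mol.
CH2Cl at 300° (staggered): I–CH2Cl gauche, I–F gauche, CH3–CH2Cl gauche, CH3–tBu gauche; 4.5 + 2.2 + 4.3 + 6.1 = 17.1 kJ/mol.
The maximum (35.6 kJ/mol) occurs with CH2Cl at 120°.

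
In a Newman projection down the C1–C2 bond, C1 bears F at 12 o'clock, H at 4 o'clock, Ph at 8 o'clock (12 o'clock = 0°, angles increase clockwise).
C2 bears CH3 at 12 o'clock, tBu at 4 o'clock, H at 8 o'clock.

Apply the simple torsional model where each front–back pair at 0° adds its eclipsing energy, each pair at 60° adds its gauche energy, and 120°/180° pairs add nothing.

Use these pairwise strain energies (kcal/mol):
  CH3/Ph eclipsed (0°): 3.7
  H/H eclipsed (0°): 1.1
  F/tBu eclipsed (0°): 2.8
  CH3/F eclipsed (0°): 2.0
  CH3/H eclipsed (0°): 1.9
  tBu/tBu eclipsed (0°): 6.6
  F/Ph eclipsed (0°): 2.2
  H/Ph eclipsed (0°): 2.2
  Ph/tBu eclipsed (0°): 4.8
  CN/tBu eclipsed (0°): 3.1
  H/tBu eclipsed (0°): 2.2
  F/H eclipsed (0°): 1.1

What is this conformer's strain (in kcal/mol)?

6.4 kcal/mol

This conformer (eclipsed): F(0°)/CH3(0°) eclipsed 2.0; H(120°)/tBu(120°) eclipsed 2.2; Ph(240°)/H(240°) eclipsed 2.2 → 6.4 kcal/mol.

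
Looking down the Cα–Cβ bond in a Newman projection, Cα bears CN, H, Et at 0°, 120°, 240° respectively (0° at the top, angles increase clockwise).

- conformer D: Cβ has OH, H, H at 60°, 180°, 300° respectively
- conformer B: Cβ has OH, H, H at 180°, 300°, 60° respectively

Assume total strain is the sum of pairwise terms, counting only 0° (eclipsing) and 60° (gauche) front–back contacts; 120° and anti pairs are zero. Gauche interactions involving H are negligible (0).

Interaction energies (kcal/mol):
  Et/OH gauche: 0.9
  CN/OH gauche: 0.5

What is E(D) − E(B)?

-0.4 kcal/mol

D (staggered): CN–OH gauche; 0.5 = 0.5 kcal/mol.
B (staggered): Et–OH gauche; 0.9 = 0.9 kcal/mol.
E(D) − E(B) = 0.5 − 0.9 = -0.4 kcal/mol.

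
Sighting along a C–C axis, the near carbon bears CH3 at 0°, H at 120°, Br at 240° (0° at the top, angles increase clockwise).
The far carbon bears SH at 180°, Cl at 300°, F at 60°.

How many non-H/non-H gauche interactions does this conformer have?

Non-H gauche pairs: CH3(0°)/Cl(300°); CH3(0°)/F(60°); Br(240°)/SH(180°); Br(240°)/Cl(300°) — 4 interactions.

4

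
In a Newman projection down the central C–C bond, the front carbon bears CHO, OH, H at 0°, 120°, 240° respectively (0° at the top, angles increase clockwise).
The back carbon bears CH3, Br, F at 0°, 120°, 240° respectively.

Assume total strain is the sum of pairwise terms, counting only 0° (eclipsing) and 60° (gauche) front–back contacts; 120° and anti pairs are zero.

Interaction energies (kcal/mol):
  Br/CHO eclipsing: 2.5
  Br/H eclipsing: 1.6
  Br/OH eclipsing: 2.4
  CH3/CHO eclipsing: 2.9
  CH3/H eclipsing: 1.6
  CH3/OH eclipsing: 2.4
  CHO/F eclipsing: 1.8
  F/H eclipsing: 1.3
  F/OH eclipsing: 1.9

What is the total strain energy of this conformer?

This conformer (eclipsed): CHO(0°)/CH3(0°) eclipsed 2.9; OH(120°)/Br(120°) eclipsed 2.4; H(240°)/F(240°) eclipsed 1.3 → 6.6 kcal/mol.

6.6 kcal/mol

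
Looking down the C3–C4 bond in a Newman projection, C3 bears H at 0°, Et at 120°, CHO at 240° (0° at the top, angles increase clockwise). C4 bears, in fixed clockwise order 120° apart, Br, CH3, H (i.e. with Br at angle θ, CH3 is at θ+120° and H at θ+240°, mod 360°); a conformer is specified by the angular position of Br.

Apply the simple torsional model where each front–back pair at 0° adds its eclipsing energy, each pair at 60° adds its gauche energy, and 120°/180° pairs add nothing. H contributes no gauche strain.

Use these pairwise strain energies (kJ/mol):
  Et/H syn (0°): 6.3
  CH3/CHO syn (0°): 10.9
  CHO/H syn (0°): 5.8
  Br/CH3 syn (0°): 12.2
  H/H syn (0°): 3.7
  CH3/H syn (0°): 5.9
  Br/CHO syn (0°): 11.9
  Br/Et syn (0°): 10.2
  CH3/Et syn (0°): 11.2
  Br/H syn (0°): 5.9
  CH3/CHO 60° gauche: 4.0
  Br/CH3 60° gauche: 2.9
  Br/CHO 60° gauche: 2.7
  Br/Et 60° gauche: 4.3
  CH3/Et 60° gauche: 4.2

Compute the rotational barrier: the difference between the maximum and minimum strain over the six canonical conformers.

Br at 0° (eclipsed): H(0°)/Br(0°) eclipsed 5.9; Et(120°)/CH3(120°) eclipsed 11.2; CHO(240°)/H(240°) eclipsed 5.8 → 22.9 kJ/mol.
Br at 60° (staggered): Et(120°)/Br(60°) gauche 4.3; Et(120°)/CH3(180°) gauche 4.2; CHO(240°)/CH3(180°) gauche 4.0 → 12.5 kJ/mol.
Br at 120° (eclipsed): H(0°)/H(0°) eclipsed 3.7; Et(120°)/Br(120°) eclipsed 10.2; CHO(240°)/CH3(240°) eclipsed 10.9 → 24.8 kJ/mol.
Br at 180° (staggered): Et(120°)/Br(180°) gauche 4.3; CHO(240°)/Br(180°) gauche 2.7; CHO(240°)/CH3(300°) gauche 4.0 → 11.0 kJ/mol.
Br at 240° (eclipsed): H(0°)/CH3(0°) eclipsed 5.9; Et(120°)/H(120°) eclipsed 6.3; CHO(240°)/Br(240°) eclipsed 11.9 → 24.1 kJ/mol.
Br at 300° (staggered): Et(120°)/CH3(60°) gauche 4.2; CHO(240°)/Br(300°) gauche 2.7 → 6.9 kJ/mol.
Max at 120° (24.8 kJ/mol), min at 300° (6.9 kJ/mol); barrier = 17.9 kJ/mol.

17.9 kJ/mol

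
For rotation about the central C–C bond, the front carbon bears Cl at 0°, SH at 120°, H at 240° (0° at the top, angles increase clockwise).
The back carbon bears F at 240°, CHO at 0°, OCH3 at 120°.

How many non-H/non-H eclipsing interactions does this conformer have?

Non-H eclipsing pairs: Cl(0°)/CHO(0°); SH(120°)/OCH3(120°) — 2 interactions.

2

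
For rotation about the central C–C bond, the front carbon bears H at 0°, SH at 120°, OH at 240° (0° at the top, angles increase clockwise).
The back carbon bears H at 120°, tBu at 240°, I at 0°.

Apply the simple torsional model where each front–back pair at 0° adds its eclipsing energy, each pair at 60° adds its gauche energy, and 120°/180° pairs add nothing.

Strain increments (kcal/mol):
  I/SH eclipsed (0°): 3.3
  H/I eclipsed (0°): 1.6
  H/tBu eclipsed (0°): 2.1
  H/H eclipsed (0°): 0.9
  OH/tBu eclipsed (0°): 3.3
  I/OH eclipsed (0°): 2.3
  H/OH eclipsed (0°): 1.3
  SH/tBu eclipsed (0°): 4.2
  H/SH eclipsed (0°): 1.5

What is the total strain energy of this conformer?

This conformer (eclipsed): H(0°)/I(0°) eclipsed 1.6; SH(120°)/H(120°) eclipsed 1.5; OH(240°)/tBu(240°) eclipsed 3.3 → 6.4 kcal/mol.

6.4 kcal/mol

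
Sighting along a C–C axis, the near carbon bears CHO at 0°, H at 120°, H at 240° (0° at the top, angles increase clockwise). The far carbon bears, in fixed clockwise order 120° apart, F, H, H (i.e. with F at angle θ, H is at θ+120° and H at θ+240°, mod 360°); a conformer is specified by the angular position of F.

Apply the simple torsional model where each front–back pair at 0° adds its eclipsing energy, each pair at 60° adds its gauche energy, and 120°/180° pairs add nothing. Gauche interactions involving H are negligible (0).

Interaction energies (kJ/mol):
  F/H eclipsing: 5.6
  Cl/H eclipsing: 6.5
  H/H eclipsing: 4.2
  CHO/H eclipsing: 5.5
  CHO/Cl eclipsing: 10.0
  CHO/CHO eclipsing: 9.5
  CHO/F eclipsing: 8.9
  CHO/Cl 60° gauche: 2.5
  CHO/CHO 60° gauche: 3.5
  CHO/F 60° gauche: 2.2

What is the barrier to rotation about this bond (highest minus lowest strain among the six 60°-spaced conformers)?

F at 0° is eclipsed. CHO at 0° is eclipsed with F at 0° (8.9); H at 120° is eclipsed with H at 120° (4.2); H at 240° is eclipsed with H at 240° (4.2). Total 17.3 kJ/mol.
F at 60° is staggered. CHO at 0° is gauche with F at 60° (2.2). Total 2.2 kJ/mol.
F at 120° is eclipsed. CHO at 0° is eclipsed with H at 0° (5.5); H at 120° is eclipsed with F at 120° (5.6); H at 240° is eclipsed with H at 240° (4.2). Total 15.3 kJ/mol.
F at 180° (staggered): no non-H gauche contacts → 0.0 kJ/mol.
F at 240° is eclipsed. CHO at 0° is eclipsed with H at 0° (5.5); H at 120° is eclipsed with H at 120° (4.2); H at 240° is eclipsed with F at 240° (5.6). Total 15.3 kJ/mol.
F at 300° is staggered. CHO at 0° is gauche with F at 300° (2.2). Total 2.2 kJ/mol.
Max at 0° (17.3 kJ/mol), min at 180° (0.0 kJ/mol); barrier = 17.3 kJ/mol.

17.3 kJ/mol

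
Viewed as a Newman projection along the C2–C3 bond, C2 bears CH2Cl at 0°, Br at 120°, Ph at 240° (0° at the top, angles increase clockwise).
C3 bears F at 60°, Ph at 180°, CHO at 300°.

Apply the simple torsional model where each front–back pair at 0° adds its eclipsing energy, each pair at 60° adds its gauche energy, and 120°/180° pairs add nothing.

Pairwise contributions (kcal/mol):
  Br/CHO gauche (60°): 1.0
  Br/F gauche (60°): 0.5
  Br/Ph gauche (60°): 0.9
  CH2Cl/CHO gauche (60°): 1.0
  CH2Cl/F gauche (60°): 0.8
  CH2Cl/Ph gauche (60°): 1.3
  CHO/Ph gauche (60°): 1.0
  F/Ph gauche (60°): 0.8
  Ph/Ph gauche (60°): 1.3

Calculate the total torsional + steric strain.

5.5 kcal/mol

This conformer (staggered): CH2Cl–F gauche, CH2Cl–CHO gauche, Br–F gauche, Br–Ph gauche, Ph–Ph gauche, Ph–CHO gauche; 0.8 + 1.0 + 0.5 + 0.9 + 1.3 + 1.0 = 5.5 kcal/mol.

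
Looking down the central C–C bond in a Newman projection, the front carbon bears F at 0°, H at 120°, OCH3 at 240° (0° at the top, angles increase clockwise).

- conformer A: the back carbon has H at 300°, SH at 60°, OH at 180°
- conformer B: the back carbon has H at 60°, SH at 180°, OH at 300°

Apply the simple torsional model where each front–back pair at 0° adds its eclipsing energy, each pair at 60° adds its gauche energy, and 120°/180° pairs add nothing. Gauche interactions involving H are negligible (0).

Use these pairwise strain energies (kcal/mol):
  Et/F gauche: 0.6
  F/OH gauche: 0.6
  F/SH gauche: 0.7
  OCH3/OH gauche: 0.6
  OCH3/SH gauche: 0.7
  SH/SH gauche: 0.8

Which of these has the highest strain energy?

A is staggered. F at 0° is gauche with SH at 60° (0.7); OCH3 at 240° is gauche with OH at 180° (0.6). Total 1.3 kcal/mol.
B is staggered. F at 0° is gauche with OH at 300° (0.6); OCH3 at 240° is gauche with SH at 180° (0.7); OCH3 at 240° is gauche with OH at 300° (0.6). Total 1.9 kcal/mol.
B has the highest total (1.9 kcal/mol).

B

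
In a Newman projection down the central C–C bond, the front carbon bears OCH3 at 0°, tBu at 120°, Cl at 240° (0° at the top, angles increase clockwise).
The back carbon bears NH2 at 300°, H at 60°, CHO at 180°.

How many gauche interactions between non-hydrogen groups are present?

Non-H gauche pairs: OCH3(0°)/NH2(300°); tBu(120°)/CHO(180°); Cl(240°)/NH2(300°); Cl(240°)/CHO(180°) — 4 interactions.

4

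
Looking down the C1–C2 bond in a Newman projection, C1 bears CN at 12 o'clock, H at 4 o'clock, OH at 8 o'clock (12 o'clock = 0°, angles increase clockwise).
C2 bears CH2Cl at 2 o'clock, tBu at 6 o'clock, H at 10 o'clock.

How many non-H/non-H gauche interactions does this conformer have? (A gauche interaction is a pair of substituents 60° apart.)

Non-H gauche pairs: CN(0°)/CH2Cl(60°); OH(240°)/tBu(180°) — 2 interactions.

2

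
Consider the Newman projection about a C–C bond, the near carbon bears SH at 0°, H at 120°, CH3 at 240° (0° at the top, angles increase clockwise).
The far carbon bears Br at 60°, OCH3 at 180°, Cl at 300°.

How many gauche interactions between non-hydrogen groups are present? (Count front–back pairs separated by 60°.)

4

Non-H gauche pairs: SH(0°)/Br(60°); SH(0°)/Cl(300°); CH3(240°)/OCH3(180°); CH3(240°)/Cl(300°) — 4 interactions.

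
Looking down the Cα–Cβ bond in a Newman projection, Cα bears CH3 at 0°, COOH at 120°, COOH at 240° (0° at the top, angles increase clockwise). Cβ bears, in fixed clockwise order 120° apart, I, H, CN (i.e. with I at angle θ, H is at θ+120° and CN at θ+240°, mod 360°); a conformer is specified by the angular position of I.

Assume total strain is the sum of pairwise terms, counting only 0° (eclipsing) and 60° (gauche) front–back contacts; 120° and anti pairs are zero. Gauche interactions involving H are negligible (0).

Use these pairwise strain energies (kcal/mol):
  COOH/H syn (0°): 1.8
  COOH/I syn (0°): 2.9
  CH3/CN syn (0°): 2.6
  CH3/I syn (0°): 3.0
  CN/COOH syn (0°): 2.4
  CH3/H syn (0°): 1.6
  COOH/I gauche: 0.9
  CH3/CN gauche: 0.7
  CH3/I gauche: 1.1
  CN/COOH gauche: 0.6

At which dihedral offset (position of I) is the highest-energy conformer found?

120°

I at 0° is eclipsed. CH3 at 0° is eclipsed with I at 0° (3.0); COOH at 120° is eclipsed with H at 120° (1.8); COOH at 240° is eclipsed with CN at 240° (2.4). Total 7.2 kcal/mol.
I at 60° is staggered. CH3 at 0° is gauche with I at 60° (1.1); CH3 at 0° is gauche with CN at 300° (0.7); COOH at 120° is gauche with I at 60° (0.9); COOH at 240° is gauche with CN at 300° (0.6). Total 3.3 kcal/mol.
I at 120° is eclipsed. CH3 at 0° is eclipsed with CN at 0° (2.6); COOH at 120° is eclipsed with I at 120° (2.9); COOH at 240° is eclipsed with H at 240° (1.8). Total 7.3 kcal/mol.
I at 180° is staggered. CH3 at 0° is gauche with CN at 60° (0.7); COOH at 120° is gauche with I at 180° (0.9); COOH at 120° is gauche with CN at 60° (0.6); COOH at 240° is gauche with I at 180° (0.9). Total 3.1 kcal/mol.
I at 240° is eclipsed. CH3 at 0° is eclipsed with H at 0° (1.6); COOH at 120° is eclipsed with CN at 120° (2.4); COOH at 240° is eclipsed with I at 240° (2.9). Total 6.9 kcal/mol.
I at 300° is staggered. CH3 at 0° is gauche with I at 300° (1.1); COOH at 120° is gauche with CN at 180° (0.6); COOH at 240° is gauche with I at 300° (0.9); COOH at 240° is gauche with CN at 180° (0.6). Total 3.2 kcal/mol.
The maximum (7.3 kcal/mol) occurs with I at 120°.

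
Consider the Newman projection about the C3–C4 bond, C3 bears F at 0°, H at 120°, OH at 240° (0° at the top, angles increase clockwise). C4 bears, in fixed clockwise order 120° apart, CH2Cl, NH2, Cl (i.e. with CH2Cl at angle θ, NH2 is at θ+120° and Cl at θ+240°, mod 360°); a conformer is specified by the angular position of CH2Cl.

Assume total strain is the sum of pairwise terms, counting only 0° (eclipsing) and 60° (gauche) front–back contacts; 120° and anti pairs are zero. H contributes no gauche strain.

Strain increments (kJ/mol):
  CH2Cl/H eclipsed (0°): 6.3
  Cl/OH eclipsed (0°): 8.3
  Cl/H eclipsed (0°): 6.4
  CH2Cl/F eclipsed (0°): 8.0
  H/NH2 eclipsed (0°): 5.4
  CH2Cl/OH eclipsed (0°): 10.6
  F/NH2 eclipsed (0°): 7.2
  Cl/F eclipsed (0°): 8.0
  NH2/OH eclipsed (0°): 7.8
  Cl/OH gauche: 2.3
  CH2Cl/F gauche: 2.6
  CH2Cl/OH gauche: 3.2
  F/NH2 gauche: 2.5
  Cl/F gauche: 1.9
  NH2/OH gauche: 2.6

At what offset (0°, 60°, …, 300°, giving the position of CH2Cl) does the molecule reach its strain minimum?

60°

CH2Cl at 0° (eclipsed): F(0°)/CH2Cl(0°) eclipsed 8.0; H(120°)/NH2(120°) eclipsed 5.4; OH(240°)/Cl(240°) eclipsed 8.3 → 21.7 kJ/mol.
CH2Cl at 60° (staggered): F(0°)/CH2Cl(60°) gauche 2.6; F(0°)/Cl(300°) gauche 1.9; OH(240°)/NH2(180°) gauche 2.6; OH(240°)/Cl(300°) gauche 2.3 → 9.4 kJ/mol.
CH2Cl at 120° (eclipsed): F(0°)/Cl(0°) eclipsed 8.0; H(120°)/CH2Cl(120°) eclipsed 6.3; OH(240°)/NH2(240°) eclipsed 7.8 → 22.1 kJ/mol.
CH2Cl at 180° (staggered): F(0°)/NH2(300°) gauche 2.5; F(0°)/Cl(60°) gauche 1.9; OH(240°)/CH2Cl(180°) gauche 3.2; OH(240°)/NH2(300°) gauche 2.6 → 10.2 kJ/mol.
CH2Cl at 240° (eclipsed): F(0°)/NH2(0°) eclipsed 7.2; H(120°)/Cl(120°) eclipsed 6.4; OH(240°)/CH2Cl(240°) eclipsed 10.6 → 24.2 kJ/mol.
CH2Cl at 300° (staggered): F(0°)/CH2Cl(300°) gauche 2.6; F(0°)/NH2(60°) gauche 2.5; OH(240°)/CH2Cl(300°) gauche 3.2; OH(240°)/Cl(180°) gauche 2.3 → 10.6 kJ/mol.
The minimum (9.4 kJ/mol) occurs with CH2Cl at 60°.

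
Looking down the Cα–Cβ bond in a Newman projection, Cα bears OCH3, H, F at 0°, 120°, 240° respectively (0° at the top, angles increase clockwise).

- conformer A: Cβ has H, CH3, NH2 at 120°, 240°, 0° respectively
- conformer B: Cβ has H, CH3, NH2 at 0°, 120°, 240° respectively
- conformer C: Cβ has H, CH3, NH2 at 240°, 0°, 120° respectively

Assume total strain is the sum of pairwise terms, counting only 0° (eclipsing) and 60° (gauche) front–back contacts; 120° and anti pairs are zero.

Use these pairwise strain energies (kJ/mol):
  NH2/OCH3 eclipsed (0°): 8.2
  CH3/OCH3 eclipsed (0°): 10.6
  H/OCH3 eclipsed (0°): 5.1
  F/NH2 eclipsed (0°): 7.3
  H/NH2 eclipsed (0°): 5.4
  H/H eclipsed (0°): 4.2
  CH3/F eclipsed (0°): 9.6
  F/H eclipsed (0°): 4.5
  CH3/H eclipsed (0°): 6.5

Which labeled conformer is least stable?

A

A is eclipsed. OCH3 at 0° is eclipsed with NH2 at 0° (8.2); H at 120° is eclipsed with H at 120° (4.2); F at 240° is eclipsed with CH3 at 240° (9.6). Total 22.0 kJ/mol.
B is eclipsed. OCH3 at 0° is eclipsed with H at 0° (5.1); H at 120° is eclipsed with CH3 at 120° (6.5); F at 240° is eclipsed with NH2 at 240° (7.3). Total 18.9 kJ/mol.
C is eclipsed. OCH3 at 0° is eclipsed with CH3 at 0° (10.6); H at 120° is eclipsed with NH2 at 120° (5.4); F at 240° is eclipsed with H at 240° (4.5). Total 20.5 kJ/mol.
A has the highest total (22.0 kJ/mol).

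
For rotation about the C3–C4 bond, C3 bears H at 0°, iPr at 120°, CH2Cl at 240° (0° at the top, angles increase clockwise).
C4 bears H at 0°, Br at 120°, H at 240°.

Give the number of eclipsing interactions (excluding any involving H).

1

Non-H eclipsing pairs: iPr(120°)/Br(120°) — 1 interaction.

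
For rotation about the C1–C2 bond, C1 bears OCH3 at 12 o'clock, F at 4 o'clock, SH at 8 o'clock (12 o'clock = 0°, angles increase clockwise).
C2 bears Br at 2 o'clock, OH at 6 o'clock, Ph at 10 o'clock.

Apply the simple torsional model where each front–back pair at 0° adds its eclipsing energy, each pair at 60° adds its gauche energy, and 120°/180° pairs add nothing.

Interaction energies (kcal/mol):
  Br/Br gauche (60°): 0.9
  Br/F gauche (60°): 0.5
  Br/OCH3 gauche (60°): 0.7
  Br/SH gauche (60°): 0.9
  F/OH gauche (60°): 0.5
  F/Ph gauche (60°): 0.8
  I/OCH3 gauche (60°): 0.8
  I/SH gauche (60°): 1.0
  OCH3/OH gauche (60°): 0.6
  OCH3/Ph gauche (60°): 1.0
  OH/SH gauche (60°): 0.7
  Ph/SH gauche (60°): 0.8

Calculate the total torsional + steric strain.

This conformer (staggered): OCH3(0°)/Br(60°) gauche 0.7; OCH3(0°)/Ph(300°) gauche 1.0; F(120°)/Br(60°) gauche 0.5; F(120°)/OH(180°) gauche 0.5; SH(240°)/OH(180°) gauche 0.7; SH(240°)/Ph(300°) gauche 0.8 → 4.2 kcal/mol.

4.2 kcal/mol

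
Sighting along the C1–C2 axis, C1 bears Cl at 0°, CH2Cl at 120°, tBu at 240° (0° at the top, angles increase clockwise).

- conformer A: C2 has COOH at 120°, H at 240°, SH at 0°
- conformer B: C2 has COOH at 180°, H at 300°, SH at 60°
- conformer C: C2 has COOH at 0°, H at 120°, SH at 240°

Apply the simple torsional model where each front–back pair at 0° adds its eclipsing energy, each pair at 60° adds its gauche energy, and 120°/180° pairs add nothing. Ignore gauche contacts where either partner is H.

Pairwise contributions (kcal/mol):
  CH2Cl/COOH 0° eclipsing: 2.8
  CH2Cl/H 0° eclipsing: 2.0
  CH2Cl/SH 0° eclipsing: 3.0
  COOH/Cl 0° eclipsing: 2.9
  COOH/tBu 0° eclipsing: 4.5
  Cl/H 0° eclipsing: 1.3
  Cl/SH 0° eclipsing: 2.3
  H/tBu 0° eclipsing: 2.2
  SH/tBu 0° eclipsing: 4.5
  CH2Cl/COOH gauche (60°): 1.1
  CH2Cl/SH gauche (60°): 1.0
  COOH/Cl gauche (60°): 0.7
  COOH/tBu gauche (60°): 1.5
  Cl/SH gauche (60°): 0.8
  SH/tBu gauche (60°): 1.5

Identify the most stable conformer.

B

A (eclipsed): Cl(0°)/SH(0°) eclipsed 2.3; CH2Cl(120°)/COOH(120°) eclipsed 2.8; tBu(240°)/H(240°) eclipsed 2.2 → 7.3 kcal/mol.
B (staggered): Cl(0°)/SH(60°) gauche 0.8; CH2Cl(120°)/COOH(180°) gauche 1.1; CH2Cl(120°)/SH(60°) gauche 1.0; tBu(240°)/COOH(180°) gauche 1.5 → 4.4 kcal/mol.
C (eclipsed): Cl(0°)/COOH(0°) eclipsed 2.9; CH2Cl(120°)/H(120°) eclipsed 2.0; tBu(240°)/SH(240°) eclipsed 4.5 → 9.4 kcal/mol.
B has the lowest total (4.4 kcal/mol).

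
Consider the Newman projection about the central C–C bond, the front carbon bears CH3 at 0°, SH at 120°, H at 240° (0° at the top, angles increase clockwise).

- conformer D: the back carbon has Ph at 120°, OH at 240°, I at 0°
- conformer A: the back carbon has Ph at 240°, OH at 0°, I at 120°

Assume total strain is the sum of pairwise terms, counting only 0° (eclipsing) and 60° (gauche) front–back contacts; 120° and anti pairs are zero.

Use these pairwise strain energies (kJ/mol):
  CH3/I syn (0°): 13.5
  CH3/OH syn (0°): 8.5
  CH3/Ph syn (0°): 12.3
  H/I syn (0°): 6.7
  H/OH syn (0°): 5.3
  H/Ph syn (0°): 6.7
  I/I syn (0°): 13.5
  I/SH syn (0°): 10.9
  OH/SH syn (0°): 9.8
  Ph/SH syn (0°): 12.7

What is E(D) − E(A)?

D is eclipsed. CH3 at 0° is eclipsed with I at 0° (13.5); SH at 120° is eclipsed with Ph at 120° (12.7); H at 240° is eclipsed with OH at 240° (5.3). Total 31.5 kJ/mol.
A is eclipsed. CH3 at 0° is eclipsed with OH at 0° (8.5); SH at 120° is eclipsed with I at 120° (10.9); H at 240° is eclipsed with Ph at 240° (6.7). Total 26.1 kJ/mol.
E(D) − E(A) = 31.5 − 26.1 = +5.4 kJ/mol.

+5.4 kJ/mol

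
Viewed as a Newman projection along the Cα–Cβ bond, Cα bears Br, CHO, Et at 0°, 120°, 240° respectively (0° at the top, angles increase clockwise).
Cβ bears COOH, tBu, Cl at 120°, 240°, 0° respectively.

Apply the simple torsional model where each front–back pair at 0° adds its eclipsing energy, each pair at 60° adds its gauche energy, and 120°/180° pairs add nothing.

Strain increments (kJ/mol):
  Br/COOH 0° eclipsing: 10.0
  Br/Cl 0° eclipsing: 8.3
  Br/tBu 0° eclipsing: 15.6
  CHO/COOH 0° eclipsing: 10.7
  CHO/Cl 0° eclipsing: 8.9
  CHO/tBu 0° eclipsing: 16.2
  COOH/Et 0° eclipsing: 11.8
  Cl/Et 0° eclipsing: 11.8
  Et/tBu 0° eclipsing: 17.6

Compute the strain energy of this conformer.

36.6 kJ/mol

This conformer is eclipsed. Br at 0° is eclipsed with Cl at 0° (8.3); CHO at 120° is eclipsed with COOH at 120° (10.7); Et at 240° is eclipsed with tBu at 240° (17.6). Total 36.6 kJ/mol.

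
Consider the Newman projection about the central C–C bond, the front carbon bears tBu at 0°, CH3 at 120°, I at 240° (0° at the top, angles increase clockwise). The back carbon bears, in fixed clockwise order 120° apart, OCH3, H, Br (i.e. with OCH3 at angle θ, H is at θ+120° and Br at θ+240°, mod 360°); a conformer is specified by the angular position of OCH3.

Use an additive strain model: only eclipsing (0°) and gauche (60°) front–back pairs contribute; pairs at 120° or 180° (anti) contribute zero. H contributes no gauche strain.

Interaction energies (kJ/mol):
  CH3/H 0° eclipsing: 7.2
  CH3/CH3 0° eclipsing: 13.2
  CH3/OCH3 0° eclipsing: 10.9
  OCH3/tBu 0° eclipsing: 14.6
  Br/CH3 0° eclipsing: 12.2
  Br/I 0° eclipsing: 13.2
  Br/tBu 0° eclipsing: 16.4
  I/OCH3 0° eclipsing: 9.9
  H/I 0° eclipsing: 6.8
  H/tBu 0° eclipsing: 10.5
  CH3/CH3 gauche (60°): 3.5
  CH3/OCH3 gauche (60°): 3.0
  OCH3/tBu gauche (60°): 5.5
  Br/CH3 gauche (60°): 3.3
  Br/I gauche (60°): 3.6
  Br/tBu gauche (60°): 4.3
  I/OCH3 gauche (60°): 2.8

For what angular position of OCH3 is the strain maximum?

0°

OCH3 at 0° (eclipsed): tBu(0°)/OCH3(0°) eclipsed 14.6; CH3(120°)/H(120°) eclipsed 7.2; I(240°)/Br(240°) eclipsed 13.2 → 35.0 kJ/mol.
OCH3 at 60° (staggered): tBu(0°)/OCH3(60°) gauche 5.5; tBu(0°)/Br(300°) gauche 4.3; CH3(120°)/OCH3(60°) gauche 3.0; I(240°)/Br(300°) gauche 3.6 → 16.4 kJ/mol.
OCH3 at 120° (eclipsed): tBu(0°)/Br(0°) eclipsed 16.4; CH3(120°)/OCH3(120°) eclipsed 10.9; I(240°)/H(240°) eclipsed 6.8 → 34.1 kJ/mol.
OCH3 at 180° (staggered): tBu(0°)/Br(60°) gauche 4.3; CH3(120°)/OCH3(180°) gauche 3.0; CH3(120°)/Br(60°) gauche 3.3; I(240°)/OCH3(180°) gauche 2.8 → 13.4 kJ/mol.
OCH3 at 240° (eclipsed): tBu(0°)/H(0°) eclipsed 10.5; CH3(120°)/Br(120°) eclipsed 12.2; I(240°)/OCH3(240°) eclipsed 9.9 → 32.6 kJ/mol.
OCH3 at 300° (staggered): tBu(0°)/OCH3(300°) gauche 5.5; CH3(120°)/Br(180°) gauche 3.3; I(240°)/OCH3(300°) gauche 2.8; I(240°)/Br(180°) gauche 3.6 → 15.2 kJ/mol.
The maximum (35.0 kJ/mol) occurs with OCH3 at 0°.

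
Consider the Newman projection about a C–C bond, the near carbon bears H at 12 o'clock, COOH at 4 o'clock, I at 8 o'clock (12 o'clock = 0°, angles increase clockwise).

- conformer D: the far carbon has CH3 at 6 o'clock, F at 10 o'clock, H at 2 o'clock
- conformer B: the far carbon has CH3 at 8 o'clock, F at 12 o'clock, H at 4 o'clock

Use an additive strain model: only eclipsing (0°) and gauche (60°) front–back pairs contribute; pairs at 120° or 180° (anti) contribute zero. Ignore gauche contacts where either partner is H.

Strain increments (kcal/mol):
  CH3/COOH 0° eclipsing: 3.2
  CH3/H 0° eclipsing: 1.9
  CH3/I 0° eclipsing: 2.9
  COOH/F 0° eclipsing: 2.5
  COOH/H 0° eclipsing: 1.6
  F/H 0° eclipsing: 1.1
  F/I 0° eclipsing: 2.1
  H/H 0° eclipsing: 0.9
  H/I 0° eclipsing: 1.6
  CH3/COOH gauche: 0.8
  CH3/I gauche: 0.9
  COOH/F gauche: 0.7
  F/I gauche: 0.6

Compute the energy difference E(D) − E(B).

-3.3 kcal/mol

D (staggered): COOH(120°)/CH3(180°) gauche 0.8; I(240°)/CH3(180°) gauche 0.9; I(240°)/F(300°) gauche 0.6 → 2.3 kcal/mol.
B (eclipsed): H(0°)/F(0°) eclipsed 1.1; COOH(120°)/H(120°) eclipsed 1.6; I(240°)/CH3(240°) eclipsed 2.9 → 5.6 kcal/mol.
E(D) − E(B) = 2.3 − 5.6 = -3.3 kcal/mol.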